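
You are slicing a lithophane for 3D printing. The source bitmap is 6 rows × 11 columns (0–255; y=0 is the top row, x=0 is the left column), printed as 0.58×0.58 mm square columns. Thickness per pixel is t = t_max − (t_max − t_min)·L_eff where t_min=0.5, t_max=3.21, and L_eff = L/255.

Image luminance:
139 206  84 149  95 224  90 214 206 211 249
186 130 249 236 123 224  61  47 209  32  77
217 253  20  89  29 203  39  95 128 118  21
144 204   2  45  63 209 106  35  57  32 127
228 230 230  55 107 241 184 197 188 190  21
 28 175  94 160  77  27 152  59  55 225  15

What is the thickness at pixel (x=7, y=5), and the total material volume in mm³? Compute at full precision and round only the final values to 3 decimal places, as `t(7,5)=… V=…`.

span = t_max - t_min = 3.21 - 0.5 = 2.710
L(7,5) = 59, L_eff = 59/255 = 0.231373
t(7,5) = 3.21 - 2.710·0.231373 = 2.583
Σt over all 6·11 pixels = 613553/5100 ≈ 120.3045098
V = pitch²·Σt = 0.58²·613553/5100 = 40.470

t(7,5)=2.583 V=40.470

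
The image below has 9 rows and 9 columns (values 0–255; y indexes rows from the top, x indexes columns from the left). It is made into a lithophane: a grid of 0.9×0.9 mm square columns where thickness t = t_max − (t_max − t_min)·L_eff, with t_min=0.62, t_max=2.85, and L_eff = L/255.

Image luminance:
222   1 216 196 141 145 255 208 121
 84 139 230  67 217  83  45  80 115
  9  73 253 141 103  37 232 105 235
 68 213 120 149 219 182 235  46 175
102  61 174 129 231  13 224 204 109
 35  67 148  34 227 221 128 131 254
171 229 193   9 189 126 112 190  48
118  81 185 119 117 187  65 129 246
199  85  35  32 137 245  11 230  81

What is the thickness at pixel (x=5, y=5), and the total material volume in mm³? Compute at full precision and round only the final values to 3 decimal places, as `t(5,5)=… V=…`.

t(5,5)=0.917 V=107.504

span = t_max - t_min = 2.85 - 0.62 = 2.230
L(5,5) = 221, L_eff = 221/255 = 0.866667
t(5,5) = 2.85 - 2.230·0.866667 = 0.917
Σt over all 9·9 pixels = 846098/6375 ≈ 132.7212549
V = pitch²·Σt = 0.9²·846098/6375 = 107.504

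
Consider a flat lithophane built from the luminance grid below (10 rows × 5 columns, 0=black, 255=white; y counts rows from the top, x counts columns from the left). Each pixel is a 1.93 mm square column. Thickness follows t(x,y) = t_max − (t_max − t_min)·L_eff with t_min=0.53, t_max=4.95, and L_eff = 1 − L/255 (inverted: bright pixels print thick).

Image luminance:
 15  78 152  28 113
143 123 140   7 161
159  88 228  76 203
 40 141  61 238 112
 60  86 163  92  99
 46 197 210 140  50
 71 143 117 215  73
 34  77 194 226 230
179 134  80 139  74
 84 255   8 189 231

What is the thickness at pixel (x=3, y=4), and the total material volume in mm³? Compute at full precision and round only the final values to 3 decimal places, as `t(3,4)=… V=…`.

t(3,4)=2.125 V=499.142

span = t_max - t_min = 4.95 - 0.53 = 4.420
L(3,4) = 92, L_eff = 1 - 92/255 = 0.639216 (inverted)
t(3,4) = 4.95 - 4.420·0.639216 = 2.125
Σt over all 10·5 pixels = 100501/750 ≈ 134.0013333
V = pitch²·Σt = 1.93²·100501/750 = 499.142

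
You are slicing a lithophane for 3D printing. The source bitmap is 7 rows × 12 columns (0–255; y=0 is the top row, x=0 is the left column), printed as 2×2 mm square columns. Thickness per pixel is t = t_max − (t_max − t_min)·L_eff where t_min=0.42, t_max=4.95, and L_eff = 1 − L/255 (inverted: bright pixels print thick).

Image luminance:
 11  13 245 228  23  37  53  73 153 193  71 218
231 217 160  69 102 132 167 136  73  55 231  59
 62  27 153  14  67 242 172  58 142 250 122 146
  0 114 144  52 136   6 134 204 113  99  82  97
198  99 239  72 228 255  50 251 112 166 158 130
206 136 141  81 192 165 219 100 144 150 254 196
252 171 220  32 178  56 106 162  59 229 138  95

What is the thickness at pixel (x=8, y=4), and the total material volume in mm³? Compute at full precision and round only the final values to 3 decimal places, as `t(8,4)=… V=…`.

span = t_max - t_min = 4.95 - 0.42 = 4.530
L(8,4) = 112, L_eff = 1 - 112/255 = 0.560784 (inverted)
t(8,4) = 4.95 - 4.530·0.560784 = 2.410
Σt over all 7·12 pixels = 997503/4250 ≈ 234.7065882
V = pitch²·Σt = 2²·997503/4250 = 938.826

t(8,4)=2.410 V=938.826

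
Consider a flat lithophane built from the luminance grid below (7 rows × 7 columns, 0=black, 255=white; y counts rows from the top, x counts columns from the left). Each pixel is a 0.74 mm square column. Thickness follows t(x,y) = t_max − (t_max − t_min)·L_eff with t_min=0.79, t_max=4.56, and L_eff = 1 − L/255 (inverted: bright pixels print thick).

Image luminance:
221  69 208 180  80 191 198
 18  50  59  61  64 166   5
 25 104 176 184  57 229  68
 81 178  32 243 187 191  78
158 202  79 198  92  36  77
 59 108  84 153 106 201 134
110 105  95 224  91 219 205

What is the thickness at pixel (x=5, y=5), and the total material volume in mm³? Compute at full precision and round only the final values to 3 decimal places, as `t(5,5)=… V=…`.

t(5,5)=3.762 V=70.898

span = t_max - t_min = 4.56 - 0.79 = 3.770
L(5,5) = 201, L_eff = 1 - 201/255 = 0.211765 (inverted)
t(5,5) = 4.56 - 3.770·0.211765 = 3.762
Σt over all 7·7 pixels = 825377/6375 ≈ 129.4709020
V = pitch²·Σt = 0.74²·825377/6375 = 70.898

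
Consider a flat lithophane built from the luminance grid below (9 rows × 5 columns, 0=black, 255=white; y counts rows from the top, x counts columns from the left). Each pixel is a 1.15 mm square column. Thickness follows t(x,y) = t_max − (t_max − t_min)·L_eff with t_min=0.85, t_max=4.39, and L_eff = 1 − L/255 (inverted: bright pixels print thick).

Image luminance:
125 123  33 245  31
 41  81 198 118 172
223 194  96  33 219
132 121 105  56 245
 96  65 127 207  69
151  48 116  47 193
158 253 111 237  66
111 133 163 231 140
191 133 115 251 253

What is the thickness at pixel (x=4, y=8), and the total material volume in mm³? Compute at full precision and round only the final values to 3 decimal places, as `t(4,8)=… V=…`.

span = t_max - t_min = 4.39 - 0.85 = 3.540
L(4,8) = 253, L_eff = 1 - 253/255 = 0.007843 (inverted)
t(4,8) = 4.39 - 3.540·0.007843 = 4.362
Σt over all 9·5 pixels = 125.098
V = pitch²·Σt = 1.15²·125.098 = 165.442

t(4,8)=4.362 V=165.442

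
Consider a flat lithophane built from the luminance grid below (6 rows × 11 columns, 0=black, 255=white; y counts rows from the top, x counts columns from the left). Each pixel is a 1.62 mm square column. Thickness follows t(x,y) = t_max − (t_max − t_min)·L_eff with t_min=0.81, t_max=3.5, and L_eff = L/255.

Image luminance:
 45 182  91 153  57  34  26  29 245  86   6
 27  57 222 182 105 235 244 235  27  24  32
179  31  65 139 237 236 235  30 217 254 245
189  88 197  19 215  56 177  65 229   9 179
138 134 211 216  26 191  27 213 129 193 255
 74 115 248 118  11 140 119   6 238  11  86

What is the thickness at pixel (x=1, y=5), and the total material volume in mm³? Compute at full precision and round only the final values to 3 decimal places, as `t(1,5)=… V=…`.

t(1,5)=2.287 V=369.974

span = t_max - t_min = 3.5 - 0.81 = 2.690
L(1,5) = 115, L_eff = 115/255 = 0.450980
t(1,5) = 3.5 - 2.690·0.450980 = 2.287
Σt over all 6·11 pixels = 105731/750 ≈ 140.9746667
V = pitch²·Σt = 1.62²·105731/750 = 369.974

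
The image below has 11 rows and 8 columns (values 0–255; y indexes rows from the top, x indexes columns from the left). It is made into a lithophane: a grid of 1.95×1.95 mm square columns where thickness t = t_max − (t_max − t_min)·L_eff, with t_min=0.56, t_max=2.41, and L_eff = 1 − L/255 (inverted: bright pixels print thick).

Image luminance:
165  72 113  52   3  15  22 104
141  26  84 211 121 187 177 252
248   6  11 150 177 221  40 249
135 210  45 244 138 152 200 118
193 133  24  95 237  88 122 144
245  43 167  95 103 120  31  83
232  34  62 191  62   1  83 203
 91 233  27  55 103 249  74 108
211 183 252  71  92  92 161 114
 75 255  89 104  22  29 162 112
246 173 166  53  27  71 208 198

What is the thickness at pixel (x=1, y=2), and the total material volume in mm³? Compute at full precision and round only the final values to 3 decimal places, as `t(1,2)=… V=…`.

t(1,2)=0.604 V=490.455

span = t_max - t_min = 2.41 - 0.56 = 1.850
L(1,2) = 6, L_eff = 1 - 6/255 = 0.976471 (inverted)
t(1,2) = 2.41 - 1.850·0.976471 = 0.604
Σt over all 11·8 pixels = 21927/170 ≈ 128.9823529
V = pitch²·Σt = 1.95²·21927/170 = 490.455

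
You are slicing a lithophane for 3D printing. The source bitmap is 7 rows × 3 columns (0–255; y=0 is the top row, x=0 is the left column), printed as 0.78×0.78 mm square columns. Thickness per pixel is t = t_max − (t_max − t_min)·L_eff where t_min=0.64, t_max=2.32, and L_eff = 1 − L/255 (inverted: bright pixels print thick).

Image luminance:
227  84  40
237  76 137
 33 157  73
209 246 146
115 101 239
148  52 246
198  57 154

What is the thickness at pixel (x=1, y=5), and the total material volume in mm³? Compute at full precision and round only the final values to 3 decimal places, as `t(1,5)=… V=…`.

span = t_max - t_min = 2.32 - 0.64 = 1.680
L(1,5) = 52, L_eff = 1 - 52/255 = 0.796078 (inverted)
t(1,5) = 2.32 - 1.680·0.796078 = 0.983
Σt over all 7·3 pixels = 33.04
V = pitch²·Σt = 0.78²·33.04 = 20.102

t(1,5)=0.983 V=20.102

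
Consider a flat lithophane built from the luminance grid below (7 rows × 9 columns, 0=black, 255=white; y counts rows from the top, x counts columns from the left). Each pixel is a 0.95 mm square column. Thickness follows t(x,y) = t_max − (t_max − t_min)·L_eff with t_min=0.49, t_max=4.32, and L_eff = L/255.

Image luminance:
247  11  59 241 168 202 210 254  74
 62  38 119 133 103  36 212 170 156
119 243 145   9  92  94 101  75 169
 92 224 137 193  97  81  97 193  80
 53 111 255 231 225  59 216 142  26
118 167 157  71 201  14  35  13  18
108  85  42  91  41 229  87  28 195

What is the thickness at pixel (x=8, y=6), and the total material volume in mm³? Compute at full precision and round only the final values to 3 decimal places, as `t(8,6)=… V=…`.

t(8,6)=1.391 V=140.517

span = t_max - t_min = 4.32 - 0.49 = 3.830
L(8,6) = 195, L_eff = 195/255 = 0.764706
t(8,6) = 4.32 - 3.830·0.764706 = 1.391
Σt over all 7·9 pixels = 1985149/12750 ≈ 155.6979608
V = pitch²·Σt = 0.95²·1985149/12750 = 140.517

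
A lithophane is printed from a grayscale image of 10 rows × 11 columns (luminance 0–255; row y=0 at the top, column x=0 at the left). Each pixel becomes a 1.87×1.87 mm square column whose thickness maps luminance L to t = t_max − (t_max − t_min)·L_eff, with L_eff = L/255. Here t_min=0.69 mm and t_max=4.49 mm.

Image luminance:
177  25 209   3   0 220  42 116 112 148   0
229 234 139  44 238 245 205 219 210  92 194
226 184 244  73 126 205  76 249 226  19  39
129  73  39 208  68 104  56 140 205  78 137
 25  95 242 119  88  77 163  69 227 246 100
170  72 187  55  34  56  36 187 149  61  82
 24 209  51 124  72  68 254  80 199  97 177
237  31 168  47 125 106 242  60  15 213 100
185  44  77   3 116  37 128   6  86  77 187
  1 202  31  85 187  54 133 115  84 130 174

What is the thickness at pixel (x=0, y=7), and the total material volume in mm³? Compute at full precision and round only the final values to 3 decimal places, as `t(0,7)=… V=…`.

span = t_max - t_min = 4.49 - 0.69 = 3.800
L(0,7) = 237, L_eff = 237/255 = 0.929412
t(0,7) = 4.49 - 3.800·0.929412 = 0.958
Σt over all 10·11 pixels = 250259/850 ≈ 294.4223529
V = pitch²·Σt = 1.87²·250259/850 = 1029.566

t(0,7)=0.958 V=1029.566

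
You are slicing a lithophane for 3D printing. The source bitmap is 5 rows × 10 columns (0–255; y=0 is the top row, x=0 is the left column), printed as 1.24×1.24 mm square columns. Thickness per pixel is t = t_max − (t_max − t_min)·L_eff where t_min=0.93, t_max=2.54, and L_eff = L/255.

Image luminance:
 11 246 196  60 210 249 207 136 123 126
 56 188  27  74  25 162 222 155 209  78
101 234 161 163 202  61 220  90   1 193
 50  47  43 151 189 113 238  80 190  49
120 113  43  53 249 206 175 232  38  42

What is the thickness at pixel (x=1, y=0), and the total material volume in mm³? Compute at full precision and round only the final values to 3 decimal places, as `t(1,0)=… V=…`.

span = t_max - t_min = 2.54 - 0.93 = 1.610
L(1,0) = 246, L_eff = 246/255 = 0.964706
t(1,0) = 2.54 - 1.610·0.964706 = 0.987
Σt over all 5·10 pixels = 2174773/25500 ≈ 85.2852157
V = pitch²·Σt = 1.24²·2174773/25500 = 131.135

t(1,0)=0.987 V=131.135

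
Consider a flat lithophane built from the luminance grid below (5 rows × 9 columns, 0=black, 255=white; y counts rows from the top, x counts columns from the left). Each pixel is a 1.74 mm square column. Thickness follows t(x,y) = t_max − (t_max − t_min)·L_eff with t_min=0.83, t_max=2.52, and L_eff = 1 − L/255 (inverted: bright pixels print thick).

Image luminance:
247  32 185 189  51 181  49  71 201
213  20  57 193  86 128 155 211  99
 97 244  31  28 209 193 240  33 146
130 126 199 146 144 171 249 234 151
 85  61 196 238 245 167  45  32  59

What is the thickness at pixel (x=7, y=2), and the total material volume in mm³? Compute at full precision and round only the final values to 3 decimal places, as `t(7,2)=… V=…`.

t(7,2)=1.049 V=238.830

span = t_max - t_min = 2.52 - 0.83 = 1.690
L(7,2) = 33, L_eff = 1 - 33/255 = 0.870588 (inverted)
t(7,2) = 2.52 - 1.690·0.870588 = 1.049
Σt over all 5·9 pixels = 167629/2125 ≈ 78.8842353
V = pitch²·Σt = 1.74²·167629/2125 = 238.830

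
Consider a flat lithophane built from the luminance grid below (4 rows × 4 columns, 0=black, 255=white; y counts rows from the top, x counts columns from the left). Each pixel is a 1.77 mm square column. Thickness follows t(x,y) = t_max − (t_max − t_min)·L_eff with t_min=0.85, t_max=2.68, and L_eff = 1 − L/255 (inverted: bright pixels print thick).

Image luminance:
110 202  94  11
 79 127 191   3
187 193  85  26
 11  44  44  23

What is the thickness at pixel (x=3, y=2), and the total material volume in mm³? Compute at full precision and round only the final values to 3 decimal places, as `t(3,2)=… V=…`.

t(3,2)=1.037 V=74.758

span = t_max - t_min = 2.68 - 0.85 = 1.830
L(3,2) = 26, L_eff = 1 - 26/255 = 0.898039 (inverted)
t(3,2) = 2.68 - 1.830·0.898039 = 1.037
Σt over all 4·4 pixels = 20283/850 ≈ 23.8623529
V = pitch²·Σt = 1.77²·20283/850 = 74.758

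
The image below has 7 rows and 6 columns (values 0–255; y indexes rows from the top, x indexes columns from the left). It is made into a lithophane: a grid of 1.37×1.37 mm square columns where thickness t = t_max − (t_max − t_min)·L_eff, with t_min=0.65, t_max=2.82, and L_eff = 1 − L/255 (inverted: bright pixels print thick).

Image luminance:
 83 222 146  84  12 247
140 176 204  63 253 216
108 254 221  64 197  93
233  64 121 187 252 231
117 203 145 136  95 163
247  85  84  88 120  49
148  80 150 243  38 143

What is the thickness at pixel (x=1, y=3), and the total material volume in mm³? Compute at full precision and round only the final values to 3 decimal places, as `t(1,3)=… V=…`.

span = t_max - t_min = 2.82 - 0.65 = 2.170
L(1,3) = 64, L_eff = 1 - 64/255 = 0.749020 (inverted)
t(1,3) = 2.82 - 2.170·0.749020 = 1.195
Σt over all 7·6 pixels = 24031/300 ≈ 80.1033333
V = pitch²·Σt = 1.37²·24031/300 = 150.346

t(1,3)=1.195 V=150.346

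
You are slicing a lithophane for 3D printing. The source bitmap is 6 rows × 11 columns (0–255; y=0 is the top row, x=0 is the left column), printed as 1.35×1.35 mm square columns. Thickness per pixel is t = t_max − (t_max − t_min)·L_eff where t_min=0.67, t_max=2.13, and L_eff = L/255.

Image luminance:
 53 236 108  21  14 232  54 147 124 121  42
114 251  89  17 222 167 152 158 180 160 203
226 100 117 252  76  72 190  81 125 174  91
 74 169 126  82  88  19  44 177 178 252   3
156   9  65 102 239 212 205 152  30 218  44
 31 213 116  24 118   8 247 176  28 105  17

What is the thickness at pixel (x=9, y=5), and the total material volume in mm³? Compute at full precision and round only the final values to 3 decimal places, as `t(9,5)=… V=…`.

span = t_max - t_min = 2.13 - 0.67 = 1.460
L(9,5) = 105, L_eff = 105/255 = 0.411765
t(9,5) = 2.13 - 1.460·0.411765 = 1.529
Σt over all 6·11 pixels = 1201387/12750 ≈ 94.2264314
V = pitch²·Σt = 1.35²·1201387/12750 = 171.728

t(9,5)=1.529 V=171.728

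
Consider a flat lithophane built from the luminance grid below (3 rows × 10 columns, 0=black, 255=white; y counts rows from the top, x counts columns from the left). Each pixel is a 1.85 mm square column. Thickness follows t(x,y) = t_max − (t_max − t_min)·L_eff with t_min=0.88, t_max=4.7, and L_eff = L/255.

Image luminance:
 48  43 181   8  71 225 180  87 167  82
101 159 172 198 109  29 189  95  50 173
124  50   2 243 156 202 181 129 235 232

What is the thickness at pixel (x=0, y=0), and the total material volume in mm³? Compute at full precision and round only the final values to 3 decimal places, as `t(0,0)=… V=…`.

span = t_max - t_min = 4.7 - 0.88 = 3.820
L(0,0) = 48, L_eff = 48/255 = 0.188235
t(0,0) = 4.7 - 3.820·0.188235 = 3.981
Σt over all 3·10 pixels = 349613/4250 ≈ 82.2618824
V = pitch²·Σt = 1.85²·349613/4250 = 281.541

t(0,0)=3.981 V=281.541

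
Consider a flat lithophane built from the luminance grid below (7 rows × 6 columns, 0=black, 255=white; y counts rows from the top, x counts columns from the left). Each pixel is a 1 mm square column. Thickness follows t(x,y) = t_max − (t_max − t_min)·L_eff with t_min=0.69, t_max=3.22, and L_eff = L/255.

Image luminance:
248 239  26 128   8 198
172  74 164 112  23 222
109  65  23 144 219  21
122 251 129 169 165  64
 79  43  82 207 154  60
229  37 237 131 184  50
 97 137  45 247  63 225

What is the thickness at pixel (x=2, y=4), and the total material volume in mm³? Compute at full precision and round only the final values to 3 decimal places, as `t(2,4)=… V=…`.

span = t_max - t_min = 3.22 - 0.69 = 2.530
L(2,4) = 82, L_eff = 82/255 = 0.321569
t(2,4) = 3.22 - 2.530·0.321569 = 2.406
Σt over all 7·6 pixels = 1040957/12750 ≈ 81.6436863
V = pitch²·Σt = 1²·1040957/12750 = 81.644

t(2,4)=2.406 V=81.644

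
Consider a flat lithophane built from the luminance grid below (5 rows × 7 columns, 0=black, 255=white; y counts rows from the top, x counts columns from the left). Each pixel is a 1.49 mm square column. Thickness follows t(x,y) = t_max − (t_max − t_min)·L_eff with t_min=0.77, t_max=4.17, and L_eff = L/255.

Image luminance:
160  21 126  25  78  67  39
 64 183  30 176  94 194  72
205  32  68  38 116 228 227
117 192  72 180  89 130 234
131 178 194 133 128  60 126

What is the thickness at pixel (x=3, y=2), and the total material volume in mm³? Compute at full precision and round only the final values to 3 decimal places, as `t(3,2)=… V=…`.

t(3,2)=3.663 V=199.491

span = t_max - t_min = 4.17 - 0.77 = 3.400
L(3,2) = 38, L_eff = 38/255 = 0.149020
t(3,2) = 4.17 - 3.400·0.149020 = 3.663
Σt over all 5·7 pixels = 26957/300 ≈ 89.8566667
V = pitch²·Σt = 1.49²·26957/300 = 199.491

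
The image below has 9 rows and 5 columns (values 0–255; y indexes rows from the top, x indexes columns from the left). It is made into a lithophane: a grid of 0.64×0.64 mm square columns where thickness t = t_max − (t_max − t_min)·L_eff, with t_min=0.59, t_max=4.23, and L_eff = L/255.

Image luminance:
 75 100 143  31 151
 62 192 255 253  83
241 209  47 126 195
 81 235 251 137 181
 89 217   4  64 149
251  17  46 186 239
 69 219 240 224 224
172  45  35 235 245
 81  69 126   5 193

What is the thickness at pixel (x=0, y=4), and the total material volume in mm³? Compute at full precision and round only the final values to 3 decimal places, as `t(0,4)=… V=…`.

span = t_max - t_min = 4.23 - 0.59 = 3.640
L(0,4) = 89, L_eff = 89/255 = 0.349020
t(0,4) = 4.23 - 3.640·0.349020 = 2.960
Σt over all 9·5 pixels = 830279/8500 ≈ 97.6798824
V = pitch²·Σt = 0.64²·830279/8500 = 40.010

t(0,4)=2.960 V=40.010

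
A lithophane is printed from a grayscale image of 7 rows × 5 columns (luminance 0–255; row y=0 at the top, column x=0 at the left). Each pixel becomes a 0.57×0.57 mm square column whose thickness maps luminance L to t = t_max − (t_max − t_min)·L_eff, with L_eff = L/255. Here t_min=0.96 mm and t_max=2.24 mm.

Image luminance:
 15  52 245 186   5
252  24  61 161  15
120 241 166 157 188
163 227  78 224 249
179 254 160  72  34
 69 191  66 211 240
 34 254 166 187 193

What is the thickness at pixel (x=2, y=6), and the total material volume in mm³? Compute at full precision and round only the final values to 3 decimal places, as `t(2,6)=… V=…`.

span = t_max - t_min = 2.24 - 0.96 = 1.280
L(2,6) = 166, L_eff = 166/255 = 0.650980
t(2,6) = 2.24 - 1.280·0.650980 = 1.407
Σt over all 7·5 pixels = 111784/2125 ≈ 52.6042353
V = pitch²·Σt = 0.57²·111784/2125 = 17.091

t(2,6)=1.407 V=17.091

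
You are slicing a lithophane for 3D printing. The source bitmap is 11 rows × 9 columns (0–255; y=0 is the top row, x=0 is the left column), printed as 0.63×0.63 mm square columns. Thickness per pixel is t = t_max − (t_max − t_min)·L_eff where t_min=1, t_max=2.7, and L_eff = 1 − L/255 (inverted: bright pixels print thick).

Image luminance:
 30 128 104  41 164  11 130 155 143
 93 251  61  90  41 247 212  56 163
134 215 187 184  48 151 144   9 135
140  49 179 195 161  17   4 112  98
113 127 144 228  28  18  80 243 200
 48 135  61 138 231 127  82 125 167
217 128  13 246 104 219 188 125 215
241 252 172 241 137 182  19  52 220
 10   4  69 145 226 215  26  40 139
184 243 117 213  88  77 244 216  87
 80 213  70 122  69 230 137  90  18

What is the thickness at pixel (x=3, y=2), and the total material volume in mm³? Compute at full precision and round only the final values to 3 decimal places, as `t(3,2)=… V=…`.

span = t_max - t_min = 2.7 - 1 = 1.700
L(3,2) = 184, L_eff = 1 - 184/255 = 0.278431 (inverted)
t(3,2) = 2.7 - 1.700·0.278431 = 2.227
Σt over all 11·9 pixels = 2777/15 ≈ 185.1333333
V = pitch²·Σt = 0.63²·2777/15 = 73.479

t(3,2)=2.227 V=73.479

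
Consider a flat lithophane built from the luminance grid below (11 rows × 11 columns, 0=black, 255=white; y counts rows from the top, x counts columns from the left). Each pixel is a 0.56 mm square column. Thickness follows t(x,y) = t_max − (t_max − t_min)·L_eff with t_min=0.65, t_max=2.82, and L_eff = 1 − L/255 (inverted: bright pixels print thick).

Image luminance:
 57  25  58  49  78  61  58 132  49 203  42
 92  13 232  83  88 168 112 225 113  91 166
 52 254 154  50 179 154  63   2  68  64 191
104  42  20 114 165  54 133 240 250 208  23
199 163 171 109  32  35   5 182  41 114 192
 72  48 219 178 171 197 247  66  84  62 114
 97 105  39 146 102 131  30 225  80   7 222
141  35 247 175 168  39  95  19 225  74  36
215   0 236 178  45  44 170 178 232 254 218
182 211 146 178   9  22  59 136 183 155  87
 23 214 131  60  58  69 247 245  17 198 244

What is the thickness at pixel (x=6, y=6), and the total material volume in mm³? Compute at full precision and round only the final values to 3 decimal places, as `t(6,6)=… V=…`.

t(6,6)=0.905 V=63.526

span = t_max - t_min = 2.82 - 0.65 = 2.170
L(6,6) = 30, L_eff = 1 - 30/255 = 0.882353 (inverted)
t(6,6) = 2.82 - 2.170·0.882353 = 0.905
Σt over all 11·11 pixels = 1721843/8500 ≈ 202.5697647
V = pitch²·Σt = 0.56²·1721843/8500 = 63.526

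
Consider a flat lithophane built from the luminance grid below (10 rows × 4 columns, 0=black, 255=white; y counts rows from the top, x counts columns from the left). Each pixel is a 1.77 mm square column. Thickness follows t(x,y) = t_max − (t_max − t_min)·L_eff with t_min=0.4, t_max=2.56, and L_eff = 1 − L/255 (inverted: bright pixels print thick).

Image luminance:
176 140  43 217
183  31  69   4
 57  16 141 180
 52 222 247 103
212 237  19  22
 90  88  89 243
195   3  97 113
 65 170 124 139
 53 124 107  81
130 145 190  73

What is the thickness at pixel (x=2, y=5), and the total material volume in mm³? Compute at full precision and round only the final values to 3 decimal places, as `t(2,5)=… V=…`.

span = t_max - t_min = 2.56 - 0.4 = 2.160
L(2,5) = 89, L_eff = 1 - 89/255 = 0.650980 (inverted)
t(2,5) = 2.56 - 2.160·0.650980 = 1.154
Σt over all 10·4 pixels = 23684/425 ≈ 55.7270588
V = pitch²·Σt = 1.77²·23684/425 = 174.587

t(2,5)=1.154 V=174.587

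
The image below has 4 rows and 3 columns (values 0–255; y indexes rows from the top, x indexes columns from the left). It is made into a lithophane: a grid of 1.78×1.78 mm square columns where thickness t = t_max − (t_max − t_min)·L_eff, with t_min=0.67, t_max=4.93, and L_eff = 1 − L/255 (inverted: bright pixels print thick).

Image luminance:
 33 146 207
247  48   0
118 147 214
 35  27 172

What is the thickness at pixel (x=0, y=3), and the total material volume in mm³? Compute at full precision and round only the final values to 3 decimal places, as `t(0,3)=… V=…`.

t(0,3)=1.255 V=99.260

span = t_max - t_min = 4.93 - 0.67 = 4.260
L(0,3) = 35, L_eff = 1 - 35/255 = 0.862745 (inverted)
t(0,3) = 4.93 - 4.260·0.862745 = 1.255
Σt over all 4·3 pixels = 31.328
V = pitch²·Σt = 1.78²·31.328 = 99.260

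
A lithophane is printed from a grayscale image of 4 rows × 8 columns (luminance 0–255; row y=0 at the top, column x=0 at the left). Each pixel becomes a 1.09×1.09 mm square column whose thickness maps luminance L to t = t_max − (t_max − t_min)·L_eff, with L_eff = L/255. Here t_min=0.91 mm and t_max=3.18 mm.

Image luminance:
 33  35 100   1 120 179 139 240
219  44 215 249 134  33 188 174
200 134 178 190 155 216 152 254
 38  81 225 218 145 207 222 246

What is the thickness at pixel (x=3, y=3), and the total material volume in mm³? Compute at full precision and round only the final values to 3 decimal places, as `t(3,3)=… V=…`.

span = t_max - t_min = 3.18 - 0.91 = 2.270
L(3,3) = 218, L_eff = 218/255 = 0.854902
t(3,3) = 3.18 - 2.270·0.854902 = 1.239
Σt over all 4·8 pixels = 21589/375 ≈ 57.5706667
V = pitch²·Σt = 1.09²·21589/375 = 68.400

t(3,3)=1.239 V=68.400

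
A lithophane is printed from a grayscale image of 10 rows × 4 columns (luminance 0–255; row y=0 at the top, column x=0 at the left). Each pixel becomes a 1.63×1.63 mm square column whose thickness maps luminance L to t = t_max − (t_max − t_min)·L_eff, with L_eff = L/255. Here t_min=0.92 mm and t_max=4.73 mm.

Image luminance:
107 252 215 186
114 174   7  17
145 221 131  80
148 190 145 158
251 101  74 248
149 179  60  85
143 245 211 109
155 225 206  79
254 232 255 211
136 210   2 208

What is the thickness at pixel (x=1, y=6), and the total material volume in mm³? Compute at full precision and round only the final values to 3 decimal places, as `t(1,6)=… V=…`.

span = t_max - t_min = 4.73 - 0.92 = 3.810
L(1,6) = 245, L_eff = 245/255 = 0.960784
t(1,6) = 4.73 - 3.810·0.960784 = 1.069
Σt over all 10·4 pixels = 402907/4250 ≈ 94.8016471
V = pitch²·Σt = 1.63²·402907/4250 = 251.878

t(1,6)=1.069 V=251.878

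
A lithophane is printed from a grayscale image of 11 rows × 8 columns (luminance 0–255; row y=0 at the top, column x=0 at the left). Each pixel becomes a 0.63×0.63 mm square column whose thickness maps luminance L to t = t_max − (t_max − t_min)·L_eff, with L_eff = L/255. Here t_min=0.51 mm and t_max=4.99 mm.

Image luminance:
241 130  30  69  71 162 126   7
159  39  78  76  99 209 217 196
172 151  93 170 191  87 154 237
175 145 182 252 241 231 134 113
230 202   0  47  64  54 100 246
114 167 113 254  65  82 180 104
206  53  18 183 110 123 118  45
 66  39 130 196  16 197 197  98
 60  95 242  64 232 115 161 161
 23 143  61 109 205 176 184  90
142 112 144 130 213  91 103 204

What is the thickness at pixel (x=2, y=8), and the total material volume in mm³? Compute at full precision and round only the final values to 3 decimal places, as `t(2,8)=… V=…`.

span = t_max - t_min = 4.99 - 0.51 = 4.480
L(2,8) = 242, L_eff = 242/255 = 0.949020
t(2,8) = 4.99 - 4.480·0.949020 = 0.738
Σt over all 11·8 pixels = 1487422/6375 ≈ 233.3210980
V = pitch²·Σt = 0.63²·1487422/6375 = 92.605

t(2,8)=0.738 V=92.605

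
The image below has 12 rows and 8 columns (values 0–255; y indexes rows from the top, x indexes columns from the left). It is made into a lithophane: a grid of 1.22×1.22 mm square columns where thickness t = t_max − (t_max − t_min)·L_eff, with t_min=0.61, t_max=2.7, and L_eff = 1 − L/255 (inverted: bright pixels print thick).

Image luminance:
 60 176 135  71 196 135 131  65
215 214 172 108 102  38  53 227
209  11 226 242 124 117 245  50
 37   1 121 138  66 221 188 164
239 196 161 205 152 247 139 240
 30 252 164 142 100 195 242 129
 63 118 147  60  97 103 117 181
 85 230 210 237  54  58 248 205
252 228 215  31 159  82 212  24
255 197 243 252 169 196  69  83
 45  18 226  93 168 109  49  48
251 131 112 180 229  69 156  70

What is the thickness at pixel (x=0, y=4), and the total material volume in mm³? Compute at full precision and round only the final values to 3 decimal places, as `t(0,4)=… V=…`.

t(0,4)=2.569 V=257.032

span = t_max - t_min = 2.7 - 0.61 = 2.090
L(0,4) = 239, L_eff = 1 - 239/255 = 0.062745 (inverted)
t(0,4) = 2.7 - 2.090·0.062745 = 2.569
Σt over all 12·8 pixels = 880721/5100 ≈ 172.6903922
V = pitch²·Σt = 1.22²·880721/5100 = 257.032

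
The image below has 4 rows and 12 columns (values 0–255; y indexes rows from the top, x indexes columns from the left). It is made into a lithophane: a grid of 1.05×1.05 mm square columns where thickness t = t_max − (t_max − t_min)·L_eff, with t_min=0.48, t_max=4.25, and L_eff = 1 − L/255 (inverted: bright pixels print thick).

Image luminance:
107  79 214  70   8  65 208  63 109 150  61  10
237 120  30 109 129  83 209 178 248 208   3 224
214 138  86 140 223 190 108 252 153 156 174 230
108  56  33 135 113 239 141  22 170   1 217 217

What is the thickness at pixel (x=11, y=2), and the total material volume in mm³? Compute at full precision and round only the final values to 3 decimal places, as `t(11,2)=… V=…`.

t(11,2)=3.880 V=130.339

span = t_max - t_min = 4.25 - 0.48 = 3.770
L(11,2) = 230, L_eff = 1 - 230/255 = 0.098039 (inverted)
t(11,2) = 4.25 - 3.770·0.098039 = 3.880
Σt over all 4·12 pixels = 502441/4250 ≈ 118.2214118
V = pitch²·Σt = 1.05²·502441/4250 = 130.339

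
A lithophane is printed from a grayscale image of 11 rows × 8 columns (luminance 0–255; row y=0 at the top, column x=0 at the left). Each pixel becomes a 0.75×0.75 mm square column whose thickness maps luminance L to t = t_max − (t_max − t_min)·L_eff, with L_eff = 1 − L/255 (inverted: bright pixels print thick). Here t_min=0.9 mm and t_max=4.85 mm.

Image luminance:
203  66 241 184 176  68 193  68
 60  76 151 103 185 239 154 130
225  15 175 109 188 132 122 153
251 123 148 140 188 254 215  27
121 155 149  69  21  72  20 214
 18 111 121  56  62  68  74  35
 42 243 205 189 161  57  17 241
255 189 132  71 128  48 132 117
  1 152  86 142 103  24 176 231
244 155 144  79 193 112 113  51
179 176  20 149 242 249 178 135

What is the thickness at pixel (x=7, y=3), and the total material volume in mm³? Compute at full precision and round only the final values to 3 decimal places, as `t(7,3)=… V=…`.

span = t_max - t_min = 4.85 - 0.9 = 3.950
L(7,3) = 27, L_eff = 1 - 27/255 = 0.894118 (inverted)
t(7,3) = 4.85 - 3.950·0.894118 = 1.318
Σt over all 11·8 pixels = 1327351/5100 ≈ 260.2649020
V = pitch²·Σt = 0.75²·1327351/5100 = 146.399

t(7,3)=1.318 V=146.399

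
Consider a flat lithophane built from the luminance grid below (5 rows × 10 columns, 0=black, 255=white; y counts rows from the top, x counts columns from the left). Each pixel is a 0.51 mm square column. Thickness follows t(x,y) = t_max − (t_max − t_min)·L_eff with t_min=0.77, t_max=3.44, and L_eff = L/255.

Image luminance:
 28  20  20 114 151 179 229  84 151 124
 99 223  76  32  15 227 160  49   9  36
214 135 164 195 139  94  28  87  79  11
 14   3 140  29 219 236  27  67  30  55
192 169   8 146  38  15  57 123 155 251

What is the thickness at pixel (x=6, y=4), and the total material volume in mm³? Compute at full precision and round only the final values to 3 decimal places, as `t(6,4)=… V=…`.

t(6,4)=2.843 V=30.723

span = t_max - t_min = 3.44 - 0.77 = 2.670
L(6,4) = 57, L_eff = 57/255 = 0.223529
t(6,4) = 3.44 - 2.670·0.223529 = 2.843
Σt over all 5·10 pixels = 502003/4250 ≈ 118.1183529
V = pitch²·Σt = 0.51²·502003/4250 = 30.723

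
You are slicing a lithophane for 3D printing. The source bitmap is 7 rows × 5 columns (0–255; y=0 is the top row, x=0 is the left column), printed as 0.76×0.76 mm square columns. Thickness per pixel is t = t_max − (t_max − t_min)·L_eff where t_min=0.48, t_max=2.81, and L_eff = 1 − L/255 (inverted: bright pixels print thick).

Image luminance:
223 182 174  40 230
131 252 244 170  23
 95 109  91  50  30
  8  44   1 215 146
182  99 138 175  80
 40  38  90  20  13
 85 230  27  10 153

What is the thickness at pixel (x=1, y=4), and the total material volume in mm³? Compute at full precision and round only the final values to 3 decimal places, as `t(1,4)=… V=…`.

span = t_max - t_min = 2.81 - 0.48 = 2.330
L(1,4) = 99, L_eff = 1 - 99/255 = 0.611765 (inverted)
t(1,4) = 2.81 - 2.330·0.611765 = 1.385
Σt over all 7·5 pixels = 661327/12750 ≈ 51.8687843
V = pitch²·Σt = 0.76²·661327/12750 = 29.959

t(1,4)=1.385 V=29.959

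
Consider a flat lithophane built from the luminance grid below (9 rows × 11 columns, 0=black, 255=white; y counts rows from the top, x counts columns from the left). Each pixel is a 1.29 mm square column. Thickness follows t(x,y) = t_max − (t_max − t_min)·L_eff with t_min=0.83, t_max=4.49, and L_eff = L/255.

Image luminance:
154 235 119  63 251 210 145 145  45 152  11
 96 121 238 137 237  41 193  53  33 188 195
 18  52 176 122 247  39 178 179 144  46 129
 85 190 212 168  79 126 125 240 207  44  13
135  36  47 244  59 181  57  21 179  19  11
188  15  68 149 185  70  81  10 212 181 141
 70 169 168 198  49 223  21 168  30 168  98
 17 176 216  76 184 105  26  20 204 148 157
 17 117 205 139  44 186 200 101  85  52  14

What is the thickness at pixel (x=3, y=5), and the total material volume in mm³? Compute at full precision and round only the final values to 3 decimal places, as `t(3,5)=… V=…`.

t(3,5)=2.351 V=452.591

span = t_max - t_min = 4.49 - 0.83 = 3.660
L(3,5) = 149, L_eff = 149/255 = 0.584314
t(3,5) = 4.49 - 3.660·0.584314 = 2.351
Σt over all 9·11 pixels = 2311773/8500 ≈ 271.9732941
V = pitch²·Σt = 1.29²·2311773/8500 = 452.591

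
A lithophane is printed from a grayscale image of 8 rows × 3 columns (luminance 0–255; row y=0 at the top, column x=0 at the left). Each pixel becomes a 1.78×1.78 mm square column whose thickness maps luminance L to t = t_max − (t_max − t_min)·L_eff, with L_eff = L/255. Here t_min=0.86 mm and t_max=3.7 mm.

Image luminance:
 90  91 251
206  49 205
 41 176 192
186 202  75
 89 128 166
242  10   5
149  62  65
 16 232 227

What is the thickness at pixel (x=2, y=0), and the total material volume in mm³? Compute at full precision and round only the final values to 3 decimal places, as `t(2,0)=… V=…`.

t(2,0)=0.905 V=170.023

span = t_max - t_min = 3.7 - 0.86 = 2.840
L(2,0) = 251, L_eff = 251/255 = 0.984314
t(2,0) = 3.7 - 2.840·0.984314 = 0.905
Σt over all 8·3 pixels = 68419/1275 ≈ 53.6619608
V = pitch²·Σt = 1.78²·68419/1275 = 170.023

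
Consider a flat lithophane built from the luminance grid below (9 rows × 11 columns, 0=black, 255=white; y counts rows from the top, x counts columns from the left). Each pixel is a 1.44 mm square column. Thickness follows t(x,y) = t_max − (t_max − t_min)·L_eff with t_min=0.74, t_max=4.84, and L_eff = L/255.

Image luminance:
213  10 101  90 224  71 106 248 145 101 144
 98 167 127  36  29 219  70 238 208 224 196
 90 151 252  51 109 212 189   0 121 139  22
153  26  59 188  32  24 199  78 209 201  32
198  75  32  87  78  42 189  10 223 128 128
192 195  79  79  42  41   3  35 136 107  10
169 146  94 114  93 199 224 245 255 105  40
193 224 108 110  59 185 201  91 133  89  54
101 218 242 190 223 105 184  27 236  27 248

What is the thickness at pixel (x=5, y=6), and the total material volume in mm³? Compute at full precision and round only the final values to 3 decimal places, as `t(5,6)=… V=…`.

t(5,6)=1.640 V=572.066

span = t_max - t_min = 4.84 - 0.74 = 4.100
L(5,6) = 199, L_eff = 199/255 = 0.780392
t(5,6) = 4.84 - 4.100·0.780392 = 1.640
Σt over all 9·11 pixels = 140699/510 ≈ 275.8803922
V = pitch²·Σt = 1.44²·140699/510 = 572.066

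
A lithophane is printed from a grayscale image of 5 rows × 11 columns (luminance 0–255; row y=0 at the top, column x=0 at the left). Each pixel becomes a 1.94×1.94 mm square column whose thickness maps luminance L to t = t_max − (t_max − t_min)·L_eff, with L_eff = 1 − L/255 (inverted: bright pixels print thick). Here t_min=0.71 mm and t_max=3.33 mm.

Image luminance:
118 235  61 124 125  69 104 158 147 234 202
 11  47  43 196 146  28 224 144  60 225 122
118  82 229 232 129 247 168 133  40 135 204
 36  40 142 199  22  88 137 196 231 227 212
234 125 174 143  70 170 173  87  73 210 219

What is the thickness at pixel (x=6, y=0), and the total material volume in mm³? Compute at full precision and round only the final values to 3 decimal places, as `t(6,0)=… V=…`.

t(6,0)=1.779 V=446.577

span = t_max - t_min = 3.33 - 0.71 = 2.620
L(6,0) = 104, L_eff = 1 - 104/255 = 0.592157 (inverted)
t(6,0) = 3.33 - 2.620·0.592157 = 1.779
Σt over all 5·11 pixels = 3025751/25500 ≈ 118.6569020
V = pitch²·Σt = 1.94²·3025751/25500 = 446.577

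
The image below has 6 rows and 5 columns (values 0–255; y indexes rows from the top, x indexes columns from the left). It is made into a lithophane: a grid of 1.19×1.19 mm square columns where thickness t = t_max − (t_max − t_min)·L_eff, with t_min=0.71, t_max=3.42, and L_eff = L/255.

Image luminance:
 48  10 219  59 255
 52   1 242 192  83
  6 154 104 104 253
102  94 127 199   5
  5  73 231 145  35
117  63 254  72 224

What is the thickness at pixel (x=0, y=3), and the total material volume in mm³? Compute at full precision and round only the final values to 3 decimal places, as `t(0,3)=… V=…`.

span = t_max - t_min = 3.42 - 0.71 = 2.710
L(0,3) = 102, L_eff = 102/255 = 0.400000
t(0,3) = 3.42 - 2.710·0.400000 = 2.336
Σt over all 6·5 pixels = 138351/2125 ≈ 65.1063529
V = pitch²·Σt = 1.19²·138351/2125 = 92.197

t(0,3)=2.336 V=92.197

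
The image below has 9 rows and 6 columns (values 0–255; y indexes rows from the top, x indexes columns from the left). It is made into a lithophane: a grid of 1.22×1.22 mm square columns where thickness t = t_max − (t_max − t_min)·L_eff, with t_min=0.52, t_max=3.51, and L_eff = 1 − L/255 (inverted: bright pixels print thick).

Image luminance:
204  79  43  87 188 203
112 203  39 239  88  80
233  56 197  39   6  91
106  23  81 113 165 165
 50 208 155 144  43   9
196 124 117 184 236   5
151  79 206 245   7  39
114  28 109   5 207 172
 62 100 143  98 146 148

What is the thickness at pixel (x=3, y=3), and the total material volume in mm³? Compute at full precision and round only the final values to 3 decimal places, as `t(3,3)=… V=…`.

t(3,3)=1.845 V=152.965

span = t_max - t_min = 3.51 - 0.52 = 2.990
L(3,3) = 113, L_eff = 1 - 113/255 = 0.556863 (inverted)
t(3,3) = 3.51 - 2.990·0.556863 = 1.845
Σt over all 9·6 pixels = 262067/2550 ≈ 102.7713725
V = pitch²·Σt = 1.22²·262067/2550 = 152.965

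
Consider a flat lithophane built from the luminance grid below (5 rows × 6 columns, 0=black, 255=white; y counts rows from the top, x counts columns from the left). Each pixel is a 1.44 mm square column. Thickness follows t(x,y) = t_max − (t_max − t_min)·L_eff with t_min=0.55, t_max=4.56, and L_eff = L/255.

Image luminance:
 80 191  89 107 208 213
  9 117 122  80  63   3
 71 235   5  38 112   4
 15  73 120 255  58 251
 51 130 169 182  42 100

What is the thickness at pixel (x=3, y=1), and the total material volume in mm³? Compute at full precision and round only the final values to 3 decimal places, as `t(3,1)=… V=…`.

span = t_max - t_min = 4.56 - 0.55 = 4.010
L(3,1) = 80, L_eff = 80/255 = 0.313725
t(3,1) = 4.56 - 4.010·0.313725 = 3.302
Σt over all 5·6 pixels = 2208007/25500 ≈ 86.5885098
V = pitch²·Σt = 1.44²·2208007/25500 = 179.550

t(3,1)=3.302 V=179.550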